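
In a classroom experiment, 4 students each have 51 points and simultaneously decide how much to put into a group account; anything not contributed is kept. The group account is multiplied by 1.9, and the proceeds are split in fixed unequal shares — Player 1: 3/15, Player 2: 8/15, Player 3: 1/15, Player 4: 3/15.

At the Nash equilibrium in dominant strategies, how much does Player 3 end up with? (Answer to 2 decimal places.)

57.46 points

Player j's private return per contributed unit is 1.9 × (j's share). Contributing is weakly dominant for j when that share is at least 1/1.9 = 0.5263, and contributing 0 is dominant otherwise.
The only share above 0.5263 is Player 2's 8/15, contributing 51; the remaining 3 contribute 0. Total contributed: 51.
Player 3 keeps 51 and receives 1.9 × 51 × 1/15 = 6.46 from the group account, for a payoff of 57.46.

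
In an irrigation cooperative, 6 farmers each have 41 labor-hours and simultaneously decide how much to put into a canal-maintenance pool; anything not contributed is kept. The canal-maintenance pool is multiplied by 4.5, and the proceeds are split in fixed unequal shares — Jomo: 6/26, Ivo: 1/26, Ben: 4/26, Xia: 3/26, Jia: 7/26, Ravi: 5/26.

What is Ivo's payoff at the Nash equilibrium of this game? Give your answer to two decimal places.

55.19 labor-hours

Player j's private return per contributed unit is 4.5 × (j's share). Contributing is weakly dominant for j when that share is at least 1/4.5 = 0.2222, and contributing 0 is dominant otherwise.
The shares above 0.2222 belong to Jomo and Jia, contributing 41 each; the remaining 4 contribute 0. Total contributed: 82.
Ivo keeps 41 and receives 4.5 × 82 × 1/26 = 14.19 from the canal-maintenance pool, for a payoff of 55.19.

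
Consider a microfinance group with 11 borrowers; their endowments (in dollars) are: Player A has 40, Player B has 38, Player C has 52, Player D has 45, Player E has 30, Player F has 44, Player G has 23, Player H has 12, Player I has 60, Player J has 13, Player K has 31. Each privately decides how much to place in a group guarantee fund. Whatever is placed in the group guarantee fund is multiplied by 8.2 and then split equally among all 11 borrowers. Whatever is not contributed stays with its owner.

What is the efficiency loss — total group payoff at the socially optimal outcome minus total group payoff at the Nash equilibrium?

2793.60 dollars

The private return per contributed unit is 8.2/11 = 0.7455 < 1 for every player regardless of endowment, so the Nash equilibrium is zero contribution and the group total is Σ E_j = 40 + 38 + 52 + 45 + 30 + 44 + 23 + 12 + 60 + 13 + 31 = 388.
Each contributed unit returns 8.200 to the group, so the social optimum is full contribution by everyone: group total = 8.200 × 388 = 3181.60.
Efficiency loss = (8.200 − 1) × 388 = 2793.60.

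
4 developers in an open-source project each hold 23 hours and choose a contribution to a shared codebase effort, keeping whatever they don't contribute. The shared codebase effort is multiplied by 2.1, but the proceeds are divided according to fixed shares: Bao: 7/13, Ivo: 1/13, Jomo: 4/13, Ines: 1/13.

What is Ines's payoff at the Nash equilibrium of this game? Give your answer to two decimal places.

Player j's private return per contributed unit is 2.1 × (j's share). Contributing is weakly dominant for j when that share is at least 1/2.1 = 0.4762, and contributing 0 is dominant otherwise.
Only Bao (7/13) clears that bar, contributing 23; the remaining 3 contribute 0. Total contributed: 23.
Ines keeps 23 and receives 2.1 × 23 × 1/13 = 3.72 from the shared codebase effort, for a payoff of 26.72.

26.72 hours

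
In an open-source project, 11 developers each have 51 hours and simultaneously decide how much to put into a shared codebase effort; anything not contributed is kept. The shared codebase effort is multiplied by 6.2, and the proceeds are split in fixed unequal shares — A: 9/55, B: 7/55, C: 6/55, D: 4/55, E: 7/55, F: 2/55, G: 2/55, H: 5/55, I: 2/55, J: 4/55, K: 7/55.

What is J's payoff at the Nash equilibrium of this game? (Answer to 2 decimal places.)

A player with share s gets back 6.2·s per unit contributed, so full contribution is dominant for anyone with s > 1/6.2 = 0.1613 and zero contribution is dominant for anyone below.
A alone (share 9/55) is above the threshold, contributing 51; the remaining 10 contribute 0. Total contributed: 51.
J keeps 51 and receives 6.2 × 51 × 4/55 = 23.00 from the shared codebase effort, for a payoff of 74.00.

74.00 hours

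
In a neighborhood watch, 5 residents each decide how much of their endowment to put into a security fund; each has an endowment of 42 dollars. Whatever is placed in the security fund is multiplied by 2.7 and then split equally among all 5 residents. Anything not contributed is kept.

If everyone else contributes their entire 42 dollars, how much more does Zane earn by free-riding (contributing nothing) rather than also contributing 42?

Switching from a contribution of 42 to 0 lets Zane keep an extra 42 dollars, but lowers the security fund by 42, which costs Zane their own share of that drop: 2.7/5 × 42 = 22.68.
Net gain = 42 − 22.68 = 19.32. The private return per contributed unit (0.5400) is below 1, so free-riding is indeed the best response regardless of what the others do.

19.32 dollars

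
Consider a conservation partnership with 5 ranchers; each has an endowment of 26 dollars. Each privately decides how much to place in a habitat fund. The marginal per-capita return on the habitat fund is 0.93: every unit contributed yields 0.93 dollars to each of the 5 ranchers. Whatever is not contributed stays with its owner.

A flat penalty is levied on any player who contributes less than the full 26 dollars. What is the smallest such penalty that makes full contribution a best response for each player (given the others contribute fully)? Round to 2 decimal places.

Given the others contribute fully, the best deviation is to contribute 0 (any partial contribution still incurs the fine and gives up units whose private return 0.93 is below 1).
Deviating from 26 to 0 saves 26 dollars but forfeits the deviator's share of the drop in the habitat fund: 0.93 × 26 = 24.18.
So the deviation gain is 26 − 24.18 = 1.82, and the fine must be at least 1.82 dollars to wipe it out.

1.82 dollars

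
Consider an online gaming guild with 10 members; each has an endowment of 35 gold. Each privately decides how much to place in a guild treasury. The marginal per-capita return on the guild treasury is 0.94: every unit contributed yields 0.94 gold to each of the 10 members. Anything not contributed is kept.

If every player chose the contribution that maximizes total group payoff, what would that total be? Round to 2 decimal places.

3290.00 gold

Each contributed unit returns 9.400 to the group as a whole (0.94 to each of 10 players), which exceeds 1, so the social optimum is full contribution: group total = 9.400 × 350 = 3290.00.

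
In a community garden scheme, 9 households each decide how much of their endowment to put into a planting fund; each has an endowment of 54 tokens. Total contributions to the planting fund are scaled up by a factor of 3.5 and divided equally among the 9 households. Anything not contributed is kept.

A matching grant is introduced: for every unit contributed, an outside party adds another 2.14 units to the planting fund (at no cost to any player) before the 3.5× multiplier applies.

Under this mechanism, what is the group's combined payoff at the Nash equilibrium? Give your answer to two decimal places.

5341.14 tokens

With the mechanism, a contributed unit returns 3.5 × 3.14 / 9 = 1.2211 per unit of net cost to the contributor — now above 1 — so contributing fully is weakly dominant for every player.
So the Nash equilibrium is full contribution by all 9; the group earns 3.5 × 3.14 × 486 = 5341.14.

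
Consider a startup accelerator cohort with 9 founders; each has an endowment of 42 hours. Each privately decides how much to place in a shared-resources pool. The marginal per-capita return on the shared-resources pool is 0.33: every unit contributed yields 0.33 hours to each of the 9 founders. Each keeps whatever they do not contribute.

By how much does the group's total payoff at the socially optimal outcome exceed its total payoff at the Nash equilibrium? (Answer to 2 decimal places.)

744.66 hours

The private return per contributed unit is 0.33 < 1, so contributing 0 is dominant for every player. At the Nash equilibrium everyone keeps their 42, and the group total is 9 × 42 = 378.
Each contributed unit returns 2.970 to the group as a whole (0.33 to each of 9 players), which exceeds 1, so the social optimum is full contribution: group total = 2.970 × 378 = 1122.66.
Efficiency loss = 1122.66 − 378 = 744.66.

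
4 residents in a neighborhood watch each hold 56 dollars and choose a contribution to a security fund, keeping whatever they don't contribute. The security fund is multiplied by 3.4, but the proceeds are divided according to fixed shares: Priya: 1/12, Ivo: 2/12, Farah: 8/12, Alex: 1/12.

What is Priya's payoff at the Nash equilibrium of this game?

Player j's private return per contributed unit is 3.4 × (j's share). Contributing is weakly dominant for j when that share is at least 1/3.4 = 0.2941, and contributing 0 is dominant otherwise.
The only share above 0.2941 is Farah's 8/12, contributing 56; the remaining 3 contribute 0. Total contributed: 56.
Priya keeps 56 and receives 3.4 × 56 × 1/12 = 15.87 from the security fund, for a payoff of 71.87.

71.87 dollars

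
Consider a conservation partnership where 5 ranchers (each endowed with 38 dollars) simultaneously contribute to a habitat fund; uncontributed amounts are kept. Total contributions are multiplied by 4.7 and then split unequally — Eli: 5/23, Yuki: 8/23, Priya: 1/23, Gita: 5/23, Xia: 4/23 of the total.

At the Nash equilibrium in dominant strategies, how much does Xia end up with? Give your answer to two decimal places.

131.18 dollars

Player j's private return per contributed unit is 4.7 × (j's share). Contributing is weakly dominant for j when that share is at least 1/4.7 = 0.2128, and contributing 0 is dominant otherwise.
The shares above 0.2128 belong to Eli, Yuki and Gita, contributing 38 each; the remaining 2 contribute 0. Total contributed: 114.
Xia keeps 38 and receives 4.7 × 114 × 4/23 = 93.18 from the habitat fund, for a payoff of 131.18.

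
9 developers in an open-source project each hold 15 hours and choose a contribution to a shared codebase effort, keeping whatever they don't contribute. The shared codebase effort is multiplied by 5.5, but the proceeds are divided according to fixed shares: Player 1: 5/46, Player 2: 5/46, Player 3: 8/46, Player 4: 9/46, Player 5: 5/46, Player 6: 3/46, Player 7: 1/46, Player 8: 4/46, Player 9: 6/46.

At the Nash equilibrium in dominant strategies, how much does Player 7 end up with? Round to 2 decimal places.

Player j's private return per contributed unit is 5.5 × (j's share). Contributing is weakly dominant for j when that share is at least 1/5.5 = 0.1818, and contributing 0 is dominant otherwise.
Player 4 alone (share 9/46) is above the threshold, contributing 15; the remaining 8 contribute 0. Total contributed: 15.
Player 7 keeps 15 and receives 5.5 × 15 × 1/46 = 1.79 from the shared codebase effort, for a payoff of 16.79.

16.79 hours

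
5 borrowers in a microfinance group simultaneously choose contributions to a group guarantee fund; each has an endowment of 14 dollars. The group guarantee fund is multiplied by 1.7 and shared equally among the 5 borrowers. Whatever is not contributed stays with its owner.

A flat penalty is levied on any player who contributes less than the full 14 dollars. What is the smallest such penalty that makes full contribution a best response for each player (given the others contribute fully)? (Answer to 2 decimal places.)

Given the others contribute fully, the best deviation is to contribute 0 (any partial contribution still incurs the fine and gives up units whose private return 0.3400 is below 1).
Deviating from 14 to 0 saves 14 dollars but forfeits the deviator's share of the drop in the group guarantee fund: 1.7/5 × 14 = 4.76.
So the deviation gain is 14 − 4.76 = 9.24, and the fine must be at least 9.24 dollars to wipe it out.

9.24 dollars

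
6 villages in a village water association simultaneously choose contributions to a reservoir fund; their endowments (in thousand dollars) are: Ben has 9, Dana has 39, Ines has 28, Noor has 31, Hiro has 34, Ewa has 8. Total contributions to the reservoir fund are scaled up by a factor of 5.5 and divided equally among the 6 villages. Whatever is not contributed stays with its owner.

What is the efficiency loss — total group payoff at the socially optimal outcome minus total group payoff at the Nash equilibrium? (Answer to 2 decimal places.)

670.50 thousand dollars

The private return per contributed unit is 5.5/6 = 0.9167 < 1 for every player regardless of endowment, so the Nash equilibrium is zero contribution and the group total is Σ E_j = 9 + 39 + 28 + 31 + 34 + 8 = 149.
Each contributed unit returns 5.500 to the group, so the social optimum is full contribution by everyone: group total = 5.500 × 149 = 819.50.
Efficiency loss = (5.500 − 1) × 149 = 670.50.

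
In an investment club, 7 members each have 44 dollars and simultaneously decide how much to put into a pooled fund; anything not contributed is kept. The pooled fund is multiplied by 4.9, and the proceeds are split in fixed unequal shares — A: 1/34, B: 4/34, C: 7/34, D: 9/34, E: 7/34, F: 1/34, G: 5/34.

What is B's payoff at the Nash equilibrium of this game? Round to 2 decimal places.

Each unit j contributes comes back to j as 4.9 × (j's share), so j prefers to contribute only if that share exceeds 1/4.9 = 0.2041; otherwise keeping the unit dominates.
C, D and E clear that bar, contributing 44 each; the remaining 4 contribute 0. Total contributed: 132.
B keeps 44 and receives 4.9 × 132 × 4/34 = 76.09 from the pooled fund, for a payoff of 120.09.

120.09 dollars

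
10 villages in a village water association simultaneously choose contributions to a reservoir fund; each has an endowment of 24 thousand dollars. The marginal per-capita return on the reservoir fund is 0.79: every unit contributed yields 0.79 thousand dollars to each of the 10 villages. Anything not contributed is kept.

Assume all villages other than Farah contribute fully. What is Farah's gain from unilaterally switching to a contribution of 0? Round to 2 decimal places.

Switching from a contribution of 24 to 0 lets Farah keep an extra 24 thousand dollars, but lowers the reservoir fund by 24, which costs Farah their own share of that drop: 0.79 × 24 = 18.96.
Net gain = 24 − 18.96 = 5.04. The private return per contributed unit (0.79) is below 1, so free-riding is indeed the best response regardless of what the others do.

5.04 thousand dollars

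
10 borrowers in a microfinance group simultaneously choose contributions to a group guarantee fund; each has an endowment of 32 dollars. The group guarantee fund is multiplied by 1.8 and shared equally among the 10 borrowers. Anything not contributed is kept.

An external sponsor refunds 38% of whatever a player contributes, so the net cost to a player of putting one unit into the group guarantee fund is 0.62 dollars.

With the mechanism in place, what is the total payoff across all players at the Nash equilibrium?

320.00 dollars

Even with the mechanism, each unit contributed returns only (1.8/10) / 0.62 = 0.2903 per unit of net cost, so contributing nothing is still dominant.
Everyone keeps their endowment and the group total is 10 × 32 = 320.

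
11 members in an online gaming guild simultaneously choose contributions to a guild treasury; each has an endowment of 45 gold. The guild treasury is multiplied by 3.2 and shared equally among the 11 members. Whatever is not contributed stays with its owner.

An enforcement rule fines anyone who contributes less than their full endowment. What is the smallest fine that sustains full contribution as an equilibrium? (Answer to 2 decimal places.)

Given the others contribute fully, the best deviation is to contribute 0 (any partial contribution still incurs the fine and gives up units whose private return 0.2909 is below 1).
Deviating from 45 to 0 saves 45 gold but forfeits the deviator's share of the drop in the guild treasury: 3.2/11 × 45 = 13.09.
So the deviation gain is 45 − 13.09 = 31.91, and the fine must be at least 31.91 gold to wipe it out.

31.91 gold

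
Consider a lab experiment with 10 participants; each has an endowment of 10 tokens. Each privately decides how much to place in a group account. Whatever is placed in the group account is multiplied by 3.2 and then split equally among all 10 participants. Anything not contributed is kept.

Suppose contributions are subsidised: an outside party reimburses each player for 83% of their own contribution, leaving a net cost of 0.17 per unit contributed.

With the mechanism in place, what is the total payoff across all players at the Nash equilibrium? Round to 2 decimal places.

The effective private return per unit is now (3.2/10) / 0.17 = 1.8824 > 1, so every player's dominant strategy flips to full contribution.
So the Nash equilibrium is full contribution by all 10; the group earns 10 × (10 × 0.83 + 3.2 × 10) = 403.00.

403.00 tokens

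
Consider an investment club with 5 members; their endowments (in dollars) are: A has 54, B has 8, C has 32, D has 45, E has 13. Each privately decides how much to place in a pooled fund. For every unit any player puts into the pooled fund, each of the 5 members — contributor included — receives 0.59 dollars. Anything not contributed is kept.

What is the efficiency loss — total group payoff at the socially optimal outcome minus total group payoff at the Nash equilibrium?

The private return per contributed unit is 0.59 < 1 for everyone, so the Nash equilibrium is zero contribution and the group total is Σ E_j = 54 + 8 + 32 + 45 + 13 = 152.
Each contributed unit returns 2.950 to the group, so the social optimum is full contribution by everyone: group total = 2.950 × 152 = 448.40.
Efficiency loss = (2.950 − 1) × 152 = 296.40.

296.40 dollars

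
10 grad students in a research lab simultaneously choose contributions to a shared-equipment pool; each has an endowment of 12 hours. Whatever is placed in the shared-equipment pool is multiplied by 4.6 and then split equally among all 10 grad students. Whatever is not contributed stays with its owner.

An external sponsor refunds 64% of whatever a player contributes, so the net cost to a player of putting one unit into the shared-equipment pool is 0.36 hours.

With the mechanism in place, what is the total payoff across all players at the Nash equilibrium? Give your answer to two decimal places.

Under the mechanism each unit contributed yields (4.6/10) / 0.36 = 1.2778 back to its contributor per unit of net cost, which exceeds 1, making full contribution the dominant choice for everyone.
At the Nash equilibrium everyone contributes 12. Group total payoff = 10 × (12 × 0.64 + 4.6 × 12) = 628.80.

628.80 hours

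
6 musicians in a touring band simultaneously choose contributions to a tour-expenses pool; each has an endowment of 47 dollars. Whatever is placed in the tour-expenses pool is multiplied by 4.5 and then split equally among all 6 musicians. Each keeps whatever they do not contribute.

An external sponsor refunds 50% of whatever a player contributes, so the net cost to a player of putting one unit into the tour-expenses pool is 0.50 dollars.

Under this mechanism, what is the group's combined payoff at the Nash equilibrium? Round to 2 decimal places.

1410.00 dollars

The effective private return per unit is now (4.5/6) / 0.50 = 1.5000 > 1, so every player's dominant strategy flips to full contribution.
At the Nash equilibrium everyone contributes 47. Group total payoff = 6 × (47 × 0.50 + 4.5 × 47) = 1410.00.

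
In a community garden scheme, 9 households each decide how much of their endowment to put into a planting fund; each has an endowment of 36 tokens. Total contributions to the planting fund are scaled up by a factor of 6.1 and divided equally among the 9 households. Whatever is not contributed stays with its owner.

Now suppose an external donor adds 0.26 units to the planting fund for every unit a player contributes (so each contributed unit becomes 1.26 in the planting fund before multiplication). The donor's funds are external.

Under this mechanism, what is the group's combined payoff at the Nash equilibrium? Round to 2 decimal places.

With the mechanism, a contributed unit returns 6.1 × 1.26 / 9 = 0.8540 per unit of net cost — still below 1 — so contributing 0 remains dominant for every player.
Everyone keeps their endowment and the group total is 9 × 36 = 324.

324.00 tokens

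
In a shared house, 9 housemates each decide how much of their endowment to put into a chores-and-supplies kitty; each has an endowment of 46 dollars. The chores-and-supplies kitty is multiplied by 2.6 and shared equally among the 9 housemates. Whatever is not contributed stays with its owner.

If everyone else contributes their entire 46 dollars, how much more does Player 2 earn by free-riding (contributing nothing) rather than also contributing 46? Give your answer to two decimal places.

Switching from a contribution of 46 to 0 lets Player 2 keep an extra 46 dollars, but lowers the chores-and-supplies kitty by 46, which costs Player 2 their own share of that drop: 2.6/9 × 46 = 13.29.
Net gain = 46 − 13.29 = 32.71. The private return per contributed unit (0.2889) is below 1, so free-riding is indeed the best response regardless of what the others do.

32.71 dollars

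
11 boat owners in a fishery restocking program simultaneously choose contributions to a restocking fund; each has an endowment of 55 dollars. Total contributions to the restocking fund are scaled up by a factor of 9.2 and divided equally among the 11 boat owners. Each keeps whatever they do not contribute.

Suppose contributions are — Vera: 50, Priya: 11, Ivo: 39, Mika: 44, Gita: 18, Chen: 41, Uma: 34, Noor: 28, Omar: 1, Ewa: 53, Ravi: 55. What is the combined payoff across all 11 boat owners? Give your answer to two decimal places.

Total contributed: 50 + 11 + 39 + 44 + 18 + 41 + 34 + 28 + 1 + 53 + 55 = 374; total kept: 11 × 55 − 374 = 231.
The restocking fund pays out 9.2 × 374 = 3440.80 in aggregate.
Group total = 231 + 3440.80 = 3671.80.

3671.80 dollars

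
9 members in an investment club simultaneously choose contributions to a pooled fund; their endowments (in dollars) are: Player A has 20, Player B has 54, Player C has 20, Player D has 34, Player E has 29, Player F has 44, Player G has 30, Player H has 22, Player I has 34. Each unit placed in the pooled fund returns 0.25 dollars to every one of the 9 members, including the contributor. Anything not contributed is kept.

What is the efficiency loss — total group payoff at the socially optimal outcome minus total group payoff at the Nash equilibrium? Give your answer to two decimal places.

358.75 dollars

The private return per contributed unit is 0.25 < 1 for everyone, so the Nash equilibrium is zero contribution and the group total is Σ E_j = 20 + 54 + 20 + 34 + 29 + 44 + 30 + 22 + 34 = 287.
Each contributed unit returns 2.250 to the group, so the social optimum is full contribution by everyone: group total = 2.250 × 287 = 645.75.
Efficiency loss = (2.250 − 1) × 287 = 358.75.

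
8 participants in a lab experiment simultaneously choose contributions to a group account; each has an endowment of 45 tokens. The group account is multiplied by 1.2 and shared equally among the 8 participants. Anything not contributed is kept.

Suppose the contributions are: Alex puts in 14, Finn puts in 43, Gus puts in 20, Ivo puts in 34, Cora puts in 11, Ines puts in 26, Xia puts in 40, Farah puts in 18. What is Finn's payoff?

32.90 tokens

Total contributed: 14 + 43 + 20 + 34 + 11 + 26 + 40 + 18 = 206.
Each receives 1.2 × 206 / 8 = 30.90 from the group account.
Finn keeps 45 − 43 = 2, so Finn's payoff is 2 + 30.90 = 32.90.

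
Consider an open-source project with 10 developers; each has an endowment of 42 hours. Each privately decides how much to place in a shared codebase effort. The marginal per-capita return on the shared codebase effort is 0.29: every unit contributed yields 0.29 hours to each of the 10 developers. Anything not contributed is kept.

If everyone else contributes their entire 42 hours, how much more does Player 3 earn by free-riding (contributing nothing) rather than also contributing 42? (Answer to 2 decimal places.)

Switching from a contribution of 42 to 0 lets Player 3 keep an extra 42 hours, but lowers the shared codebase effort by 42, which costs Player 3 their own share of that drop: 0.29 × 42 = 12.18.
Net gain = 42 − 12.18 = 29.82. The private return per contributed unit (0.29) is below 1, so free-riding is indeed the best response regardless of what the others do.

29.82 hours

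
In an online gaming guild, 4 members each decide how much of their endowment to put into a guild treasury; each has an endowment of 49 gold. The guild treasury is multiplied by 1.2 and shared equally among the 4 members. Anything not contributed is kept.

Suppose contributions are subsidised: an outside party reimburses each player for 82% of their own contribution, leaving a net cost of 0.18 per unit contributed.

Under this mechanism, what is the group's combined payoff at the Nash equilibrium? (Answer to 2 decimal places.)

395.92 gold

Under the mechanism each unit contributed yields (1.2/4) / 0.18 = 1.6667 back to its contributor per unit of net cost, which exceeds 1, making full contribution the dominant choice for everyone.
At the Nash equilibrium everyone contributes 49. Group total payoff = 4 × (49 × 0.82 + 1.2 × 49) = 395.92.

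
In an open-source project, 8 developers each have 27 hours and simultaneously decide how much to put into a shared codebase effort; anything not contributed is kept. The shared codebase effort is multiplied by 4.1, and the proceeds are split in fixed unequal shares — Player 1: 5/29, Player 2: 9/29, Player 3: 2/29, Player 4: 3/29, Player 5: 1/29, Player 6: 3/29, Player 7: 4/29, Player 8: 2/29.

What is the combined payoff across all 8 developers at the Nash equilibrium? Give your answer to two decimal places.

299.70 hours

A player with share s gets back 4.1·s per unit contributed, so full contribution is dominant for anyone with s > 1/4.1 = 0.2439 and zero contribution is dominant for anyone below.
Player 2 alone (share 9/29) is above the threshold, contributing 27; the remaining 7 contribute 0. Total contributed: 27.
The shared codebase effort pays out 4.1 × 27 = 110.70 in total (split across the unequal shares, but the aggregate is all that matters for the group sum).
The 7 free-riders keep 27 each, adding 189. Group total = 189 + 110.70 = 299.70.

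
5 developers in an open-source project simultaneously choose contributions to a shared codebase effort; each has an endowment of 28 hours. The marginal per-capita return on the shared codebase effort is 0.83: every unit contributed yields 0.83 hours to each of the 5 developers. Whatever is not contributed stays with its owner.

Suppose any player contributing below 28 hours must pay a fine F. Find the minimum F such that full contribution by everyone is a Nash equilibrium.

4.76 hours

Given the others contribute fully, the best deviation is to contribute 0 (any partial contribution still incurs the fine and gives up units whose private return 0.83 is below 1).
Deviating from 28 to 0 saves 28 hours but forfeits the deviator's share of the drop in the shared codebase effort: 0.83 × 28 = 23.24.
So the deviation gain is 28 − 23.24 = 4.76, and the fine must be at least 4.76 hours to wipe it out.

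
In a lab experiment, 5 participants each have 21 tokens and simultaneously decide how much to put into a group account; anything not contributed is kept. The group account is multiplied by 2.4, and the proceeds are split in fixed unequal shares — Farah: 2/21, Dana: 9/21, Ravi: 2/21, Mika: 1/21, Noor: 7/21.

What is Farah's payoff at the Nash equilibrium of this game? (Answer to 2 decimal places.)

25.80 tokens

Player j's private return per contributed unit is 2.4 × (j's share). Contributing is weakly dominant for j when that share is at least 1/2.4 = 0.4167, and contributing 0 is dominant otherwise.
Dana alone (share 9/21) is above the threshold, contributing 21; the remaining 4 contribute 0. Total contributed: 21.
Farah keeps 21 and receives 2.4 × 21 × 2/21 = 4.80 from the group account, for a payoff of 25.80.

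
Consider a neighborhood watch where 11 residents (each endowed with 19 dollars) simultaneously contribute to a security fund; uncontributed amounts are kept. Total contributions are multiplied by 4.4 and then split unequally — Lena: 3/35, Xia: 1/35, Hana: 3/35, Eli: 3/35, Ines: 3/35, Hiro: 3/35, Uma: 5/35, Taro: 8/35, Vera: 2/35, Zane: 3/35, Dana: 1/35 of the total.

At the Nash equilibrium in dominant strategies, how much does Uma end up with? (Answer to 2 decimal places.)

Player j's private return per contributed unit is 4.4 × (j's share). Contributing is weakly dominant for j when that share is at least 1/4.4 = 0.2273, and contributing 0 is dominant otherwise.
The only share above 0.2273 is Taro's 8/35, contributing 19; the remaining 10 contribute 0. Total contributed: 19.
Uma keeps 19 and receives 4.4 × 19 × 5/35 = 11.94 from the security fund, for a payoff of 30.94.

30.94 dollars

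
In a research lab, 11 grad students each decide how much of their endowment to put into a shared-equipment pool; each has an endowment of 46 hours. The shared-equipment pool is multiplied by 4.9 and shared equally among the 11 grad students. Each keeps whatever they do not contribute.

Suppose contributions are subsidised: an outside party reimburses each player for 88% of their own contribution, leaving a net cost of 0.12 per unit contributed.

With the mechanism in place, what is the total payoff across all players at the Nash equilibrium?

2924.68 hours

Under the mechanism each unit contributed yields (4.9/11) / 0.12 = 3.7121 back to its contributor per unit of net cost, which exceeds 1, making full contribution the dominant choice for everyone.
At the Nash equilibrium everyone contributes 46. Group total payoff = 11 × (46 × 0.88 + 4.9 × 46) = 2924.68.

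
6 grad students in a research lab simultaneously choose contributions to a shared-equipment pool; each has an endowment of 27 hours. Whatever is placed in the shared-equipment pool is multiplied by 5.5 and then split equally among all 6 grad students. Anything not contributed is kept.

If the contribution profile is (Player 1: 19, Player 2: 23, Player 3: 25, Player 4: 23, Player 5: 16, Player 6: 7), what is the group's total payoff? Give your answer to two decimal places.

670.50 hours

Total contributed: 19 + 23 + 25 + 23 + 16 + 7 = 113; total kept: 6 × 27 − 113 = 49.
The shared-equipment pool pays out 5.5 × 113 = 621.50 in aggregate.
Group total = 49 + 621.50 = 670.50.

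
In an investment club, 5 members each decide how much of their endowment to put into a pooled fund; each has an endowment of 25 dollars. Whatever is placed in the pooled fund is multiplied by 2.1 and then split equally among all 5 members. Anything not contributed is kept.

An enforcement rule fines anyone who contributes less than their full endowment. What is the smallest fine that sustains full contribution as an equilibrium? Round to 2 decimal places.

14.50 dollars

Given the others contribute fully, the best deviation is to contribute 0 (any partial contribution still incurs the fine and gives up units whose private return 0.4200 is below 1).
Deviating from 25 to 0 saves 25 dollars but forfeits the deviator's share of the drop in the pooled fund: 2.1/5 × 25 = 10.50.
So the deviation gain is 25 − 10.50 = 14.50, and the fine must be at least 14.50 dollars to wipe it out.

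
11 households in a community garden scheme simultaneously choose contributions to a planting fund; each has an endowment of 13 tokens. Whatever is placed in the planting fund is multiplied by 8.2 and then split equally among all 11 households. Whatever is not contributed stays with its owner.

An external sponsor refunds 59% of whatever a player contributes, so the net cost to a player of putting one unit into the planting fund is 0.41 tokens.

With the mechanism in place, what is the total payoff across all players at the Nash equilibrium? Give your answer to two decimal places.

1256.97 tokens

With the mechanism, a contributed unit returns (8.2/11) / 0.41 = 1.8182 per unit of net cost to the contributor — now above 1 — so contributing fully is weakly dominant for every player.
At the Nash equilibrium everyone contributes 13. Group total payoff = 11 × (13 × 0.59 + 8.2 × 13) = 1256.97.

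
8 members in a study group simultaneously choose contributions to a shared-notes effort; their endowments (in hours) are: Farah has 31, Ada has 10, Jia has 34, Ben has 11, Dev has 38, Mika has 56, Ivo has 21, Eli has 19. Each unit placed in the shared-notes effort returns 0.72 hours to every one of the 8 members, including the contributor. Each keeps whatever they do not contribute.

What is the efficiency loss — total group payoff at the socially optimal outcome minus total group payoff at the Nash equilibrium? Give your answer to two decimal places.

1047.20 hours

The private return per contributed unit is 0.72 < 1 for everyone, so the Nash equilibrium is zero contribution and the group total is Σ E_j = 31 + 10 + 34 + 11 + 38 + 56 + 21 + 19 = 220.
Each contributed unit returns 5.760 to the group, so the social optimum is full contribution by everyone: group total = 5.760 × 220 = 1267.20.
Efficiency loss = (5.760 − 1) × 220 = 1047.20.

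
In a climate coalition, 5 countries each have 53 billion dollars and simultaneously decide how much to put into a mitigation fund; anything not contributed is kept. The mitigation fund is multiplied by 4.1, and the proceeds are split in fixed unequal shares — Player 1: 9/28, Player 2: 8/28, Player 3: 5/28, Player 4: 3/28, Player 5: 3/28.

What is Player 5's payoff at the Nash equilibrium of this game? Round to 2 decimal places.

99.56 billion dollars

For player j, contributing a unit is worthwhile iff 4.1 × (j's share) ≥ 1, i.e. iff j's share is at least 0.2439.
Player 1 and Player 2 clear that bar, contributing 53 each; the remaining 3 contribute 0. Total contributed: 106.
Player 5 keeps 53 and receives 4.1 × 106 × 3/28 = 46.56 from the mitigation fund, for a payoff of 99.56.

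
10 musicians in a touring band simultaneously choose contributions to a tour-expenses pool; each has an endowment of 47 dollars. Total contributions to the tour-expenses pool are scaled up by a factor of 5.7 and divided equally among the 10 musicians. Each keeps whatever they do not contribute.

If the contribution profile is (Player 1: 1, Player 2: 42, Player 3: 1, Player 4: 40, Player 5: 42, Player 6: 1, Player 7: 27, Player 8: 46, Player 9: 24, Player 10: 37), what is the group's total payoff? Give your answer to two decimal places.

1696.70 dollars

Total contributed: 1 + 42 + 1 + 40 + 42 + 1 + 27 + 46 + 24 + 37 = 261; total kept: 10 × 47 − 261 = 209.
The tour-expenses pool pays out 5.7 × 261 = 1487.70 in aggregate.
Group total = 209 + 1487.70 = 1696.70.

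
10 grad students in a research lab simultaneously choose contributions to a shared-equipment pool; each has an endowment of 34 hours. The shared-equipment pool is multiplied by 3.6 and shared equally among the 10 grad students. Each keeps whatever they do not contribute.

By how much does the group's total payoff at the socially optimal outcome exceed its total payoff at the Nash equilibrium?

Each contributed unit returns 3.6/10 = 0.3600 to its contributor — below 1 — so contributing 0 is dominant for every player. At the Nash equilibrium everyone keeps their 34, and the group total is 10 × 34 = 340.
Each contributed unit returns 3.600 to the group as a whole (0.3600 to each of 10 players), which exceeds 1, so the social optimum is full contribution: group total = 3.600 × 340 = 1224.00.
Efficiency loss = 1224.00 − 340 = 884.00.

884.00 hours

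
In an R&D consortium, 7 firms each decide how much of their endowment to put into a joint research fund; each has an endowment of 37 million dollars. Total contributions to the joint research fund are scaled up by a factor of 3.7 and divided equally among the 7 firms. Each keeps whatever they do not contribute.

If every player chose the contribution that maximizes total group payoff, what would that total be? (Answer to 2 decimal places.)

Each contributed unit returns 3.700 to the group as a whole (0.5286 to each of 7 players), which exceeds 1, so the social optimum is full contribution: group total = 3.700 × 259 = 958.30.

958.30 million dollars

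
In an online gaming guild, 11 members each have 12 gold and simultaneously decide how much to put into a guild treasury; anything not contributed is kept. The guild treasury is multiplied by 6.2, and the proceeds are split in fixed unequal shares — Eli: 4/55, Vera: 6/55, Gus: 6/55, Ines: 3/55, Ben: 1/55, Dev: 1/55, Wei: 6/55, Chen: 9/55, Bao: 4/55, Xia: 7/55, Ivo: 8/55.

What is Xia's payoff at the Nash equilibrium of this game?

21.47 gold

Player j's private return per contributed unit is 6.2 × (j's share). Contributing is weakly dominant for j when that share is at least 1/6.2 = 0.1613, and contributing 0 is dominant otherwise.
Chen alone (share 9/55) is above the threshold, contributing 12; the remaining 10 contribute 0. Total contributed: 12.
Xia keeps 12 and receives 6.2 × 12 × 7/55 = 9.47 from the guild treasury, for a payoff of 21.47.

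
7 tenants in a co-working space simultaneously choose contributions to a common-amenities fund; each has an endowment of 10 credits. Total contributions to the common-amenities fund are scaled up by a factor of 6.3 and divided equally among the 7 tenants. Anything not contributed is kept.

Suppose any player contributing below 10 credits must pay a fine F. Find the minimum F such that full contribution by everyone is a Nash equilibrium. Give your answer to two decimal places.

Given the others contribute fully, the best deviation is to contribute 0 (any partial contribution still incurs the fine and gives up units whose private return 0.9000 is below 1).
Deviating from 10 to 0 saves 10 credits but forfeits the deviator's share of the drop in the common-amenities fund: 6.3/7 × 10 = 9.00.
So the deviation gain is 10 − 9.00 = 1.00, and the fine must be at least 1.00 credits to wipe it out.

1.00 credits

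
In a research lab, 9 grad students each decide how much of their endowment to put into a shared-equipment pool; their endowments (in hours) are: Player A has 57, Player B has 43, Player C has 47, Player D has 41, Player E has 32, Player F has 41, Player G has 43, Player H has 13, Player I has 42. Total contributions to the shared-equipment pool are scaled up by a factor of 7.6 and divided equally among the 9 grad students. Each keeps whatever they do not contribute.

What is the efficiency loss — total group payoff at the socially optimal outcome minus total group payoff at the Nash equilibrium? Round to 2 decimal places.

2369.40 hours

The private return per contributed unit is 7.6/9 = 0.8444 < 1 for every player regardless of endowment, so the Nash equilibrium is zero contribution and the group total is Σ E_j = 57 + 43 + 47 + 41 + 32 + 41 + 43 + 13 + 42 = 359.
Each contributed unit returns 7.600 to the group, so the social optimum is full contribution by everyone: group total = 7.600 × 359 = 2728.40.
Efficiency loss = (7.600 − 1) × 359 = 2369.40.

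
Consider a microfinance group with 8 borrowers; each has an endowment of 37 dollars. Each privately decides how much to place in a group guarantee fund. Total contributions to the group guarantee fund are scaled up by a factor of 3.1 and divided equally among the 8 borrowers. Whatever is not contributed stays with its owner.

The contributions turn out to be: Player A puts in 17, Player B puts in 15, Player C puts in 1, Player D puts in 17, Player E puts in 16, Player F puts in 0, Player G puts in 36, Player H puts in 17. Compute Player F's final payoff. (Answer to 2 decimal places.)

83.11 dollars

Total contributed: 17 + 15 + 1 + 17 + 16 + 0 + 36 + 17 = 119.
Each receives 3.1 × 119 / 8 = 46.11 from the group guarantee fund.
Player F keeps 37 − 0 = 37, so Player F's payoff is 37 + 46.11 = 83.11.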